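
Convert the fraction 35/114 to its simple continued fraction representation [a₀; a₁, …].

[0; 3, 3, 1, 8]

35 = 0·114 + 35, so a_0 = 0
114 = 3·35 + 9, so a_1 = 3
35 = 3·9 + 8, so a_2 = 3
9 = 1·8 + 1, so a_3 = 1
8 = 8·1 + 0, so a_4 = 8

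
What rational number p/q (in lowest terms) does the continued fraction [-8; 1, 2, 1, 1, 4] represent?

a_0 = -8: -8/1
a_1 = 1: -7/1
a_2 = 2: -22/3
a_3 = 1: -29/4
a_4 = 1: -51/7
a_5 = 4: -233/32

-233/32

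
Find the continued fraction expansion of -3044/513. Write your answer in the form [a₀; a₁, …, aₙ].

Apply division with remainder until the remainder is 0:
⌊-3044/513⌋ = -6, remainder 34
⌊513/34⌋ = 15, remainder 3
⌊34/3⌋ = 11, remainder 1
⌊3/1⌋ = 3, remainder 0

[-6; 15, 11, 3]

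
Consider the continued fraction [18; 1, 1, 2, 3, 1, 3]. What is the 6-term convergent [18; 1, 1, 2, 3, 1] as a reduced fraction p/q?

409/22

Start with 1.
3 + 1/(1/1) = 3 + 1/1 = 4/1
2 + 1/(4/1) = 2 + 1/4 = 9/4
1 + 1/(9/4) = 1 + 4/9 = 13/9
1 + 1/(13/9) = 1 + 9/13 = 22/13
18 + 1/(22/13) = 18 + 13/22 = 409/22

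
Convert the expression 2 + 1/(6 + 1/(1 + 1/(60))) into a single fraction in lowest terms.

913/426

Start with 60.
1 + 1/(60/1) = 1 + 1/60 = 61/60
6 + 1/(61/60) = 6 + 60/61 = 426/61
2 + 1/(426/61) = 2 + 61/426 = 913/426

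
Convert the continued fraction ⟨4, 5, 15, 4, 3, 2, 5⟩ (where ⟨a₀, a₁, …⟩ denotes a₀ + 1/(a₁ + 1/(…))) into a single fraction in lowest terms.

52795/12578

Starting at the tail and folding back:
Start with 5.
2 + 1/(5/1) = 2 + 1/5 = 11/5
3 + 1/(11/5) = 3 + 5/11 = 38/11
4 + 1/(38/11) = 4 + 11/38 = 163/38
15 + 1/(163/38) = 15 + 38/163 = 2483/163
5 + 1/(2483/163) = 5 + 163/2483 = 12578/2483
4 + 1/(12578/2483) = 4 + 2483/12578 = 52795/12578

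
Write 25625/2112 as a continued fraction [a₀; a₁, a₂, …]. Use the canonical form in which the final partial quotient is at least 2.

[12; 7, 1, 1, 15, 9]

25625 = 12·2112 + 281, so a_0 = 12
2112 = 7·281 + 145, so a_1 = 7
281 = 1·145 + 136, so a_2 = 1
145 = 1·136 + 9, so a_3 = 1
136 = 15·9 + 1, so a_4 = 15
9 = 9·1 + 0, so a_5 = 9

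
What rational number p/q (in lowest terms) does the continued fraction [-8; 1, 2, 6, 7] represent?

Work from the innermost term outward:
Start with 7.
6 + 1/(7/1) = 6 + 1/7 = 43/7
2 + 1/(43/7) = 2 + 7/43 = 93/43
1 + 1/(93/43) = 1 + 43/93 = 136/93
-8 + 1/(136/93) = -8 + 93/136 = -995/136

-995/136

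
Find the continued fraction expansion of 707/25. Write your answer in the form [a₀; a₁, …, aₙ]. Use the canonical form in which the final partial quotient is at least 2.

[28; 3, 1, 1, 3]

707 = 28·25 + 7, so a_0 = 28
25 = 3·7 + 4, so a_1 = 3
7 = 1·4 + 3, so a_2 = 1
4 = 1·3 + 1, so a_3 = 1
3 = 3·1 + 0, so a_4 = 3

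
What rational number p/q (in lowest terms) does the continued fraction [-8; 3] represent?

-23/3

Build up convergents one term at a time:
a_0 = -8: -8/1
a_1 = 3: -23/3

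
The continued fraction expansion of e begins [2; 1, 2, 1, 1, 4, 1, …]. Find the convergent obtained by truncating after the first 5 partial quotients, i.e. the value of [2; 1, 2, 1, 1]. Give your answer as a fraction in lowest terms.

19/7

a_0 = 2: 2/1
a_1 = 1: 3/1
a_2 = 2: 8/3
a_3 = 1: 11/4
a_4 = 1: 19/7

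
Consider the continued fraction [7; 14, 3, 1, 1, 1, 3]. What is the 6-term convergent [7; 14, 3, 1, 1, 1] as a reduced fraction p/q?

Starting at the tail and folding back:
Start with 1.
1 + 1/(1/1) = 1 + 1/1 = 2/1
1 + 1/(2/1) = 1 + 1/2 = 3/2
3 + 1/(3/2) = 3 + 2/3 = 11/3
14 + 1/(11/3) = 14 + 3/11 = 157/11
7 + 1/(157/11) = 7 + 11/157 = 1110/157

1110/157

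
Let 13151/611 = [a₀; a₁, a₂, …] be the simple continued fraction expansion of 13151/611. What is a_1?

1

⌊13151/611⌋ = 21, remainder 320
⌊611/320⌋ = 1, remainder 291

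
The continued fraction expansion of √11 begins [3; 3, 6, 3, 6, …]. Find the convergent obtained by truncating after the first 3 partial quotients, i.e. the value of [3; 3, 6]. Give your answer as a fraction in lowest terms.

Start with 6.
3 + 1/(6/1) = 3 + 1/6 = 19/6
3 + 1/(19/6) = 3 + 6/19 = 63/19

63/19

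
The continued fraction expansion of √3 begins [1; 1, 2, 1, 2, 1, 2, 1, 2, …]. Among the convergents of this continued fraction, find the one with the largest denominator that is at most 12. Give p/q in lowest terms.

a_0 = 1: 1/1  (≤ bound)
a_1 = 1: 2/1  (≤ bound)
a_2 = 2: 5/3  (≤ bound)
a_3 = 1: 7/4  (≤ bound)
a_4 = 2: 19/11  (≤ bound)
a_5 = 1: 26/15  (> 12, stop)

19/11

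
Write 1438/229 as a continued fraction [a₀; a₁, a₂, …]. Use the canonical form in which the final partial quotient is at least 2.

[6; 3, 1, 1, 2, 1, 2, 3]

1438 = 6·229 + 64, so a_0 = 6
229 = 3·64 + 37, so a_1 = 3
64 = 1·37 + 27, so a_2 = 1
37 = 1·27 + 10, so a_3 = 1
27 = 2·10 + 7, so a_4 = 2
10 = 1·7 + 3, so a_5 = 1
7 = 2·3 + 1, so a_6 = 2
3 = 3·1 + 0, so a_7 = 3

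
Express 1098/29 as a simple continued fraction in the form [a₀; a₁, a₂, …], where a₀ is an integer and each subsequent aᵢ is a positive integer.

1098 ÷ 29 → quotient 37, remainder 25
29 ÷ 25 → quotient 1, remainder 4
25 ÷ 4 → quotient 6, remainder 1
4 ÷ 1 → quotient 4, remainder 0

[37; 1, 6, 4]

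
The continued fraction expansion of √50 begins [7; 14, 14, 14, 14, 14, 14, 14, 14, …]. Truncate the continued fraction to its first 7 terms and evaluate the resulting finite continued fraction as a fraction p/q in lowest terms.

54608393/7722793

Start with 14.
14 + 1/(14/1) = 14 + 1/14 = 197/14
14 + 1/(197/14) = 14 + 14/197 = 2772/197
14 + 1/(2772/197) = 14 + 197/2772 = 39005/2772
14 + 1/(39005/2772) = 14 + 2772/39005 = 548842/39005
14 + 1/(548842/39005) = 14 + 39005/548842 = 7722793/548842
7 + 1/(7722793/548842) = 7 + 548842/7722793 = 54608393/7722793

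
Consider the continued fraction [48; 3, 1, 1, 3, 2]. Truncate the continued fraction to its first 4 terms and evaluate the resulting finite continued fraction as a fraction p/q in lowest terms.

Start with 1.
1 + 1/(1/1) = 1 + 1/1 = 2/1
3 + 1/(2/1) = 3 + 1/2 = 7/2
48 + 1/(7/2) = 48 + 2/7 = 338/7

338/7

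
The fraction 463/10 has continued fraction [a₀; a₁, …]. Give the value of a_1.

3

463 = 46·10 + 3, so a_0 = 46
10 = 3·3 + 1, so a_1 = 3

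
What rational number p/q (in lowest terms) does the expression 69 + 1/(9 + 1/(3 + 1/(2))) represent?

Start with 2.
3 + 1/(2/1) = 3 + 1/2 = 7/2
9 + 1/(7/2) = 9 + 2/7 = 65/7
69 + 1/(65/7) = 69 + 7/65 = 4492/65

4492/65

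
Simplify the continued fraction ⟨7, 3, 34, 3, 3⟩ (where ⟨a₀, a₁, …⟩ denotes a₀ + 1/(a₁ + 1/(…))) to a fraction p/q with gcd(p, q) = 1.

Compute successive convergents:
a_0 = 7: 7/1
a_1 = 3: 22/3
a_2 = 34: 755/103
a_3 = 3: 2287/312
a_4 = 3: 7616/1039

7616/1039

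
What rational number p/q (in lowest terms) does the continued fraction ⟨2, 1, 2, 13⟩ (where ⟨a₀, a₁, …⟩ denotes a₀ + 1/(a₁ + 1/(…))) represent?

Start with 13.
2 + 1/(13/1) = 2 + 1/13 = 27/13
1 + 1/(27/13) = 1 + 13/27 = 40/27
2 + 1/(40/27) = 2 + 27/40 = 107/40

107/40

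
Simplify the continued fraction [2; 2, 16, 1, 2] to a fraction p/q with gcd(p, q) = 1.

Collapse the nested fraction from the inside out:
Start with 2.
1 + 1/(2/1) = 1 + 1/2 = 3/2
16 + 1/(3/2) = 16 + 2/3 = 50/3
2 + 1/(50/3) = 2 + 3/50 = 103/50
2 + 1/(103/50) = 2 + 50/103 = 256/103

256/103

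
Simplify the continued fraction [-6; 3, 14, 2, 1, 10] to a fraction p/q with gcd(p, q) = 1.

-7995/1409

Work from the innermost term outward:
Start with 10.
1 + 1/(10/1) = 1 + 1/10 = 11/10
2 + 1/(11/10) = 2 + 10/11 = 32/11
14 + 1/(32/11) = 14 + 11/32 = 459/32
3 + 1/(459/32) = 3 + 32/459 = 1409/459
-6 + 1/(1409/459) = -6 + 459/1409 = -7995/1409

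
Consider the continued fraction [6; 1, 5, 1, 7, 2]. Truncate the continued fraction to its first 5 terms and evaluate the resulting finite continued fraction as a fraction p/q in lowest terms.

377/55

a_0 = 6: 6/1
a_1 = 1: 7/1
a_2 = 5: 41/6
a_3 = 1: 48/7
a_4 = 7: 377/55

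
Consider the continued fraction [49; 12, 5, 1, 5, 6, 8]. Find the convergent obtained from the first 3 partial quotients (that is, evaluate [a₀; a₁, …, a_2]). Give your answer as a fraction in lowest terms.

Build up convergents one term at a time:
a_0 = 49: 49/1
a_1 = 12: 589/12
a_2 = 5: 2994/61

2994/61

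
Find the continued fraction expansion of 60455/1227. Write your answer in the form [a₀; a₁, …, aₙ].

60455 = 49·1227 + 332, so a_0 = 49
1227 = 3·332 + 231, so a_1 = 3
332 = 1·231 + 101, so a_2 = 1
231 = 2·101 + 29, so a_3 = 2
101 = 3·29 + 14, so a_4 = 3
29 = 2·14 + 1, so a_5 = 2
14 = 14·1 + 0, so a_6 = 14

[49; 3, 1, 2, 3, 2, 14]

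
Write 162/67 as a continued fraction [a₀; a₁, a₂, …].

Run the Euclidean algorithm, recording each quotient:
162 = 2·67 + 28, so a_0 = 2
67 = 2·28 + 11, so a_1 = 2
28 = 2·11 + 6, so a_2 = 2
11 = 1·6 + 5, so a_3 = 1
6 = 1·5 + 1, so a_4 = 1
5 = 5·1 + 0, so a_5 = 5

[2; 2, 2, 1, 1, 5]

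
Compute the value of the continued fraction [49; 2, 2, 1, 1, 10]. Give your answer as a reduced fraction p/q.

6276/127

Start with 10.
1 + 1/(10/1) = 1 + 1/10 = 11/10
1 + 1/(11/10) = 1 + 10/11 = 21/11
2 + 1/(21/11) = 2 + 11/21 = 53/21
2 + 1/(53/21) = 2 + 21/53 = 127/53
49 + 1/(127/53) = 49 + 53/127 = 6276/127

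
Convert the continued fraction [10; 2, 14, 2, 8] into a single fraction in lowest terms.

5336/509

Compute successive convergents:
a_0 = 10: 10/1
a_1 = 2: 21/2
a_2 = 14: 304/29
a_3 = 2: 629/60
a_4 = 8: 5336/509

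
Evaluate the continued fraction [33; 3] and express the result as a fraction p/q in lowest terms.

Build up convergents one term at a time:
a_0 = 33: 33/1
a_1 = 3: 100/3

100/3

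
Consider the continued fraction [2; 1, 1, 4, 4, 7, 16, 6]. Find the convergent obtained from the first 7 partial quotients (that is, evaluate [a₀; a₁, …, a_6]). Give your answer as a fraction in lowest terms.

Start with 16.
7 + 1/(16/1) = 7 + 1/16 = 113/16
4 + 1/(113/16) = 4 + 16/113 = 468/113
4 + 1/(468/113) = 4 + 113/468 = 1985/468
1 + 1/(1985/468) = 1 + 468/1985 = 2453/1985
1 + 1/(2453/1985) = 1 + 1985/2453 = 4438/2453
2 + 1/(4438/2453) = 2 + 2453/4438 = 11329/4438

11329/4438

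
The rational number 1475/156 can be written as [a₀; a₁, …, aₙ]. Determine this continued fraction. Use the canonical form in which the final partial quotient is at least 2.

[9; 2, 5, 14]

Run the Euclidean algorithm, recording each quotient:
1475 ÷ 156 → quotient 9, remainder 71
156 ÷ 71 → quotient 2, remainder 14
71 ÷ 14 → quotient 5, remainder 1
14 ÷ 1 → quotient 14, remainder 0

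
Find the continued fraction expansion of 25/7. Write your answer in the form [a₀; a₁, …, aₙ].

[3; 1, 1, 3]

Repeatedly divide and take the remainder:
⌊25/7⌋ = 3, remainder 4
⌊7/4⌋ = 1, remainder 3
⌊4/3⌋ = 1, remainder 1
⌊3/1⌋ = 3, remainder 0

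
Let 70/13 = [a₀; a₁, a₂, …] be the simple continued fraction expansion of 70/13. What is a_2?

⌊70/13⌋ = 5, remainder 5
⌊13/5⌋ = 2, remainder 3
⌊5/3⌋ = 1, remainder 2

1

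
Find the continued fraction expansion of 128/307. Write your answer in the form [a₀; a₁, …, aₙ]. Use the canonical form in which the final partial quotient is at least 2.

Apply division with remainder until the remainder is 0:
128 = 0·307 + 128, so a_0 = 0
307 = 2·128 + 51, so a_1 = 2
128 = 2·51 + 26, so a_2 = 2
51 = 1·26 + 25, so a_3 = 1
26 = 1·25 + 1, so a_4 = 1
25 = 25·1 + 0, so a_5 = 25

[0; 2, 2, 1, 1, 25]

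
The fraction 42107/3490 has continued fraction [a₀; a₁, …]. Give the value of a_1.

15

42107 ÷ 3490 → quotient 12, remainder 227
3490 ÷ 227 → quotient 15, remainder 85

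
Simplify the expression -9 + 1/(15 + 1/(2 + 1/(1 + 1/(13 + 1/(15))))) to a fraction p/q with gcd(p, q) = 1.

Start with 15.
13 + 1/(15/1) = 13 + 1/15 = 196/15
1 + 1/(196/15) = 1 + 15/196 = 211/196
2 + 1/(211/196) = 2 + 196/211 = 618/211
15 + 1/(618/211) = 15 + 211/618 = 9481/618
-9 + 1/(9481/618) = -9 + 618/9481 = -84711/9481

-84711/9481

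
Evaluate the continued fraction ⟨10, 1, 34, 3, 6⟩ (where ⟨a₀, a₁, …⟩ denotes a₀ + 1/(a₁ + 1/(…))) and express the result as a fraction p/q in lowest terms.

7362/671

Start with 6.
3 + 1/(6/1) = 3 + 1/6 = 19/6
34 + 1/(19/6) = 34 + 6/19 = 652/19
1 + 1/(652/19) = 1 + 19/652 = 671/652
10 + 1/(671/652) = 10 + 652/671 = 7362/671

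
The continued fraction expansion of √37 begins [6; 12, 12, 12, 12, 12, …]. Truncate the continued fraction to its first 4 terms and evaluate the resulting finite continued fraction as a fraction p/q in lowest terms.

10657/1752

Use the convergent recurrence hₖ = aₖ·hₖ₋₁ + hₖ₋₂ (and likewise for the denominators kₖ):
a_0 = 6: 6/1
a_1 = 12: 73/12
a_2 = 12: 882/145
a_3 = 12: 10657/1752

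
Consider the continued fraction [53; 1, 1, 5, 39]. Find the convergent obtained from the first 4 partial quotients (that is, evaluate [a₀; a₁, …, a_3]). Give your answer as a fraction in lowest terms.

589/11

Starting at the tail and folding back:
Start with 5.
1 + 1/(5/1) = 1 + 1/5 = 6/5
1 + 1/(6/5) = 1 + 5/6 = 11/6
53 + 1/(11/6) = 53 + 6/11 = 589/11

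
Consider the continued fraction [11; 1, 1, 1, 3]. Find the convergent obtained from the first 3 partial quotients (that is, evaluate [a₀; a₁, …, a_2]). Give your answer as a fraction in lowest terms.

a_0 = 11: 11/1
a_1 = 1: 12/1
a_2 = 1: 23/2

23/2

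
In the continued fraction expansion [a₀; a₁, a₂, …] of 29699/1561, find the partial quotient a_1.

39

Run the Euclidean algorithm, recording each quotient:
29699 = 19·1561 + 40, so a_0 = 19
1561 = 39·40 + 1, so a_1 = 39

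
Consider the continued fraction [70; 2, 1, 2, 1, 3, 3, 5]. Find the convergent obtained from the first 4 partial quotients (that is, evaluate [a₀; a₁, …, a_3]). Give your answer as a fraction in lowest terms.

Build up convergents one term at a time:
a_0 = 70: 70/1
a_1 = 2: 141/2
a_2 = 1: 211/3
a_3 = 2: 563/8

563/8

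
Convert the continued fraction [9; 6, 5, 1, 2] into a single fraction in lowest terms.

962/105

Starting at the tail and folding back:
Start with 2.
1 + 1/(2/1) = 1 + 1/2 = 3/2
5 + 1/(3/2) = 5 + 2/3 = 17/3
6 + 1/(17/3) = 6 + 3/17 = 105/17
9 + 1/(105/17) = 9 + 17/105 = 962/105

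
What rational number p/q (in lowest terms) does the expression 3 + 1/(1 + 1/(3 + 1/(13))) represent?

199/53

a_0 = 3: 3/1
a_1 = 1: 4/1
a_2 = 3: 15/4
a_3 = 13: 199/53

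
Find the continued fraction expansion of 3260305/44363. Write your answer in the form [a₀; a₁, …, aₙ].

⌊3260305/44363⌋ = 73, remainder 21806
⌊44363/21806⌋ = 2, remainder 751
⌊21806/751⌋ = 29, remainder 27
⌊751/27⌋ = 27, remainder 22
⌊27/22⌋ = 1, remainder 5
⌊22/5⌋ = 4, remainder 2
⌊5/2⌋ = 2, remainder 1
⌊2/1⌋ = 2, remainder 0

[73; 2, 29, 27, 1, 4, 2, 2]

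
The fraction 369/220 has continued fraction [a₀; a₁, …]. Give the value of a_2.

2

369 = 1·220 + 149, so a_0 = 1
220 = 1·149 + 71, so a_1 = 1
149 = 2·71 + 7, so a_2 = 2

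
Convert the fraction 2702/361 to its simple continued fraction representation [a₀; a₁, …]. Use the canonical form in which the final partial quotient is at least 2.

2702 ÷ 361 → quotient 7, remainder 175
361 ÷ 175 → quotient 2, remainder 11
175 ÷ 11 → quotient 15, remainder 10
11 ÷ 10 → quotient 1, remainder 1
10 ÷ 1 → quotient 10, remainder 0

[7; 2, 15, 1, 10]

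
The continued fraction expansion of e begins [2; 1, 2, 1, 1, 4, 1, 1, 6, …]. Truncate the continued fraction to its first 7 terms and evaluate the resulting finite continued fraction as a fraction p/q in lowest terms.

Build up convergents one term at a time:
a_0 = 2: 2/1
a_1 = 1: 3/1
a_2 = 2: 8/3
a_3 = 1: 11/4
a_4 = 1: 19/7
a_5 = 4: 87/32
a_6 = 1: 106/39

106/39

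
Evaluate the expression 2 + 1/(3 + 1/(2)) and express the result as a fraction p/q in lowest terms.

a_0 = 2: 2/1
a_1 = 3: 7/3
a_2 = 2: 16/7

16/7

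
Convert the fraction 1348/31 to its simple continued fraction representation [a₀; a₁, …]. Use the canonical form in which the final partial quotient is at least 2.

Repeatedly divide and take the remainder:
⌊1348/31⌋ = 43, remainder 15
⌊31/15⌋ = 2, remainder 1
⌊15/1⌋ = 15, remainder 0

[43; 2, 15]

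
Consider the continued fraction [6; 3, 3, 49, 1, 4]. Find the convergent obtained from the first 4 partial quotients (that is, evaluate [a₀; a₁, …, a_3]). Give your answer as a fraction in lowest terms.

Compute successive convergents:
a_0 = 6: 6/1
a_1 = 3: 19/3
a_2 = 3: 63/10
a_3 = 49: 3106/493

3106/493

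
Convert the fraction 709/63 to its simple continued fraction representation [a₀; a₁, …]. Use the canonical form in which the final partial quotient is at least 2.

[11; 3, 1, 15]

Repeatedly divide and take the remainder:
709 ÷ 63 → quotient 11, remainder 16
63 ÷ 16 → quotient 3, remainder 15
16 ÷ 15 → quotient 1, remainder 1
15 ÷ 1 → quotient 15, remainder 0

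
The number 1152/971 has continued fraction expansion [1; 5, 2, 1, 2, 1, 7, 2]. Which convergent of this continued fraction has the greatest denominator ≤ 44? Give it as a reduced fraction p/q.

List convergents until the denominator exceeds the bound:
a_0 = 1: 1/1  (≤ bound)
a_1 = 5: 6/5  (≤ bound)
a_2 = 2: 13/11  (≤ bound)
a_3 = 1: 19/16  (≤ bound)
a_4 = 2: 51/43  (≤ bound)
a_5 = 1: 70/59  (> 44, stop)

51/43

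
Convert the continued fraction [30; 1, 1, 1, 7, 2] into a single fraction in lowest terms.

Use the convergent recurrence hₖ = aₖ·hₖ₋₁ + hₖ₋₂ (and likewise for the denominators kₖ):
a_0 = 30: 30/1
a_1 = 1: 31/1
a_2 = 1: 61/2
a_3 = 1: 92/3
a_4 = 7: 705/23
a_5 = 2: 1502/49

1502/49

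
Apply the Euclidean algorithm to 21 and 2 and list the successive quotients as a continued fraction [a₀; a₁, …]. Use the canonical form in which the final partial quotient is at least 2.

[10; 2]

⌊21/2⌋ = 10, remainder 1
⌊2/1⌋ = 2, remainder 0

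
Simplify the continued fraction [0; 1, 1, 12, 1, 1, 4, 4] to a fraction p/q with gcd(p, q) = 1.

515/992

Start with 4.
4 + 1/(4/1) = 4 + 1/4 = 17/4
1 + 1/(17/4) = 1 + 4/17 = 21/17
1 + 1/(21/17) = 1 + 17/21 = 38/21
12 + 1/(38/21) = 12 + 21/38 = 477/38
1 + 1/(477/38) = 1 + 38/477 = 515/477
1 + 1/(515/477) = 1 + 477/515 = 992/515
0 + 1/(992/515) = 0 + 515/992 = 515/992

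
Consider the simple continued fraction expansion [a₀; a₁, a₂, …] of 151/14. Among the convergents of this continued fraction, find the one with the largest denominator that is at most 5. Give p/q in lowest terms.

a_0 = 10: 10/1  (≤ bound)
a_1 = 1: 11/1  (≤ bound)
a_2 = 3: 43/4  (≤ bound)
a_3 = 1: 54/5  (≤ bound)
a_4 = 2: 151/14  (> 5, stop)

54/5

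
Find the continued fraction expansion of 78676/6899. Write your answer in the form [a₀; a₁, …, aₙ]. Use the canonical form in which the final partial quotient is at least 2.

[11; 2, 2, 9, 1, 2, 22, 2]

Run the Euclidean algorithm, recording each quotient:
78676 ÷ 6899 → quotient 11, remainder 2787
6899 ÷ 2787 → quotient 2, remainder 1325
2787 ÷ 1325 → quotient 2, remainder 137
1325 ÷ 137 → quotient 9, remainder 92
137 ÷ 92 → quotient 1, remainder 45
92 ÷ 45 → quotient 2, remainder 2
45 ÷ 2 → quotient 22, remainder 1
2 ÷ 1 → quotient 2, remainder 0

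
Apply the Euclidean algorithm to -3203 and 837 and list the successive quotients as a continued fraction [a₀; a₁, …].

Apply division with remainder until the remainder is 0:
⌊-3203/837⌋ = -4, remainder 145
⌊837/145⌋ = 5, remainder 112
⌊145/112⌋ = 1, remainder 33
⌊112/33⌋ = 3, remainder 13
⌊33/13⌋ = 2, remainder 7
⌊13/7⌋ = 1, remainder 6
⌊7/6⌋ = 1, remainder 1
⌊6/1⌋ = 6, remainder 0

[-4; 5, 1, 3, 2, 1, 1, 6]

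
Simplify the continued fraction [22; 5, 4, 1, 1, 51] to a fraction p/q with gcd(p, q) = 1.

53770/2423

Start with 51.
1 + 1/(51/1) = 1 + 1/51 = 52/51
1 + 1/(52/51) = 1 + 51/52 = 103/52
4 + 1/(103/52) = 4 + 52/103 = 464/103
5 + 1/(464/103) = 5 + 103/464 = 2423/464
22 + 1/(2423/464) = 22 + 464/2423 = 53770/2423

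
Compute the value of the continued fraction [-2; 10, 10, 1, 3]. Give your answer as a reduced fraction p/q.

-825/434

a_0 = -2: -2/1
a_1 = 10: -19/10
a_2 = 10: -192/101
a_3 = 1: -211/111
a_4 = 3: -825/434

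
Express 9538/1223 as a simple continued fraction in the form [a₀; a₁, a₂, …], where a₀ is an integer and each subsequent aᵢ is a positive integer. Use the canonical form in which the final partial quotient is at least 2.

[7; 1, 3, 1, 34, 7]

Apply division with remainder until the remainder is 0:
⌊9538/1223⌋ = 7, remainder 977
⌊1223/977⌋ = 1, remainder 246
⌊977/246⌋ = 3, remainder 239
⌊246/239⌋ = 1, remainder 7
⌊239/7⌋ = 34, remainder 1
⌊7/1⌋ = 7, remainder 0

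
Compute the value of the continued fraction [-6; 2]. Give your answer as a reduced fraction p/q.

-11/2

Start with 2.
-6 + 1/(2/1) = -6 + 1/2 = -11/2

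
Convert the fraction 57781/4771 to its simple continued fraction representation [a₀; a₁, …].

[12; 9, 52, 1, 9]

Apply division with remainder until the remainder is 0:
57781 ÷ 4771 → quotient 12, remainder 529
4771 ÷ 529 → quotient 9, remainder 10
529 ÷ 10 → quotient 52, remainder 9
10 ÷ 9 → quotient 1, remainder 1
9 ÷ 1 → quotient 9, remainder 0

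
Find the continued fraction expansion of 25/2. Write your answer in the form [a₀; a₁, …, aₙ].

[12; 2]

25 = 12·2 + 1, so a_0 = 12
2 = 2·1 + 0, so a_1 = 2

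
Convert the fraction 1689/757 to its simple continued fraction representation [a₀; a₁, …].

Apply division with remainder until the remainder is 0:
⌊1689/757⌋ = 2, remainder 175
⌊757/175⌋ = 4, remainder 57
⌊175/57⌋ = 3, remainder 4
⌊57/4⌋ = 14, remainder 1
⌊4/1⌋ = 4, remainder 0

[2; 4, 3, 14, 4]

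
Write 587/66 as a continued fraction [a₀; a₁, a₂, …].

[8; 1, 8, 2, 3]

Run the Euclidean algorithm, recording each quotient:
587 = 8·66 + 59, so a_0 = 8
66 = 1·59 + 7, so a_1 = 1
59 = 8·7 + 3, so a_2 = 8
7 = 2·3 + 1, so a_3 = 2
3 = 3·1 + 0, so a_4 = 3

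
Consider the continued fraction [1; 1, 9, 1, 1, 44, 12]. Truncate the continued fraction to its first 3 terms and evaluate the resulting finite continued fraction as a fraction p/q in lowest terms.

19/10

Start with 9.
1 + 1/(9/1) = 1 + 1/9 = 10/9
1 + 1/(10/9) = 1 + 9/10 = 19/10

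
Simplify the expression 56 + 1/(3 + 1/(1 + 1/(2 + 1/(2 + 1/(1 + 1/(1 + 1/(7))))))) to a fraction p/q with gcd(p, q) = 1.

a_0 = 56: 56/1
a_1 = 3: 169/3
a_2 = 1: 225/4
a_3 = 2: 619/11
a_4 = 2: 1463/26
a_5 = 1: 2082/37
a_6 = 1: 3545/63
a_7 = 7: 26897/478

26897/478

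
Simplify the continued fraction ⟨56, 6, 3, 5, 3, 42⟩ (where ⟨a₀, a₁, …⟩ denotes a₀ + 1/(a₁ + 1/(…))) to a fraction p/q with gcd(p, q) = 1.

Use the convergent recurrence hₖ = aₖ·hₖ₋₁ + hₖ₋₂ (and likewise for the denominators kₖ):
a_0 = 56: 56/1
a_1 = 6: 337/6
a_2 = 3: 1067/19
a_3 = 5: 5672/101
a_4 = 3: 18083/322
a_5 = 42: 765158/13625

765158/13625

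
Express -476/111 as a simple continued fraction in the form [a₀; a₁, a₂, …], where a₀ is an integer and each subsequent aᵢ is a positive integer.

⌊-476/111⌋ = -5, remainder 79
⌊111/79⌋ = 1, remainder 32
⌊79/32⌋ = 2, remainder 15
⌊32/15⌋ = 2, remainder 2
⌊15/2⌋ = 7, remainder 1
⌊2/1⌋ = 2, remainder 0

[-5; 1, 2, 2, 7, 2]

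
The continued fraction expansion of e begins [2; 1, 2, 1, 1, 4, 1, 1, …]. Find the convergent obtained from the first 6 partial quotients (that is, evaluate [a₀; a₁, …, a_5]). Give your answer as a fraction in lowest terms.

Start with 4.
1 + 1/(4/1) = 1 + 1/4 = 5/4
1 + 1/(5/4) = 1 + 4/5 = 9/5
2 + 1/(9/5) = 2 + 5/9 = 23/9
1 + 1/(23/9) = 1 + 9/23 = 32/23
2 + 1/(32/23) = 2 + 23/32 = 87/32

87/32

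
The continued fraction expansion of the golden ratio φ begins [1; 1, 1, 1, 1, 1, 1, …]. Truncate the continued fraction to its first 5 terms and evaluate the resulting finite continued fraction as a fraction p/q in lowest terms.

Start with 1.
1 + 1/(1/1) = 1 + 1/1 = 2/1
1 + 1/(2/1) = 1 + 1/2 = 3/2
1 + 1/(3/2) = 1 + 2/3 = 5/3
1 + 1/(5/3) = 1 + 3/5 = 8/5

8/5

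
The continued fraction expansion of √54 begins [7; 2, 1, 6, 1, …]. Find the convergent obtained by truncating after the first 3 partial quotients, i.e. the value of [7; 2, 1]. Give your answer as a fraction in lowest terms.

22/3

Build up convergents one term at a time:
a_0 = 7: 7/1
a_1 = 2: 15/2
a_2 = 1: 22/3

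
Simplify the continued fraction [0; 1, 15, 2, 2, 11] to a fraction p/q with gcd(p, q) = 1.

878/935

Start with 11.
2 + 1/(11/1) = 2 + 1/11 = 23/11
2 + 1/(23/11) = 2 + 11/23 = 57/23
15 + 1/(57/23) = 15 + 23/57 = 878/57
1 + 1/(878/57) = 1 + 57/878 = 935/878
0 + 1/(935/878) = 0 + 878/935 = 878/935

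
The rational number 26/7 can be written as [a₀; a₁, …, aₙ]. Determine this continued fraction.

[3; 1, 2, 2]

Apply division with remainder until the remainder is 0:
26 = 3·7 + 5, so a_0 = 3
7 = 1·5 + 2, so a_1 = 1
5 = 2·2 + 1, so a_2 = 2
2 = 2·1 + 0, so a_3 = 2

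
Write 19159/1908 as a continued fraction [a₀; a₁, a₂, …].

[10; 24, 6, 1, 1, 2, 2]

⌊19159/1908⌋ = 10, remainder 79
⌊1908/79⌋ = 24, remainder 12
⌊79/12⌋ = 6, remainder 7
⌊12/7⌋ = 1, remainder 5
⌊7/5⌋ = 1, remainder 2
⌊5/2⌋ = 2, remainder 1
⌊2/1⌋ = 2, remainder 0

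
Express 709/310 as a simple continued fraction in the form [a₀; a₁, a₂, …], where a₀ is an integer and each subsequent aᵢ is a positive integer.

[2; 3, 2, 14, 3]

709 = 2·310 + 89, so a_0 = 2
310 = 3·89 + 43, so a_1 = 3
89 = 2·43 + 3, so a_2 = 2
43 = 14·3 + 1, so a_3 = 14
3 = 3·1 + 0, so a_4 = 3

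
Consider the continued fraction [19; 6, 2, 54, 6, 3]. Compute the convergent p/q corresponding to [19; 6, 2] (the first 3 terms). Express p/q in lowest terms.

Start with 2.
6 + 1/(2/1) = 6 + 1/2 = 13/2
19 + 1/(13/2) = 19 + 2/13 = 249/13

249/13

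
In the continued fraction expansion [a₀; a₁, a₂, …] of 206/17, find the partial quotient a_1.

206 = 12·17 + 2, so a_0 = 12
17 = 8·2 + 1, so a_1 = 8

8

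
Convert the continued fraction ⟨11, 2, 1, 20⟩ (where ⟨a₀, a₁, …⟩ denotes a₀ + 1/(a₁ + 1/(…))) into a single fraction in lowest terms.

703/62

Compute successive convergents:
a_0 = 11: 11/1
a_1 = 2: 23/2
a_2 = 1: 34/3
a_3 = 20: 703/62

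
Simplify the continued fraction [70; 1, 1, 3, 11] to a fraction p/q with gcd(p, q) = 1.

5575/79

Start with 11.
3 + 1/(11/1) = 3 + 1/11 = 34/11
1 + 1/(34/11) = 1 + 11/34 = 45/34
1 + 1/(45/34) = 1 + 34/45 = 79/45
70 + 1/(79/45) = 70 + 45/79 = 5575/79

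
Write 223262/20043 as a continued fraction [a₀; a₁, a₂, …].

[11; 7, 5, 2, 1, 3, 47]

Apply division with remainder until the remainder is 0:
223262 ÷ 20043 → quotient 11, remainder 2789
20043 ÷ 2789 → quotient 7, remainder 520
2789 ÷ 520 → quotient 5, remainder 189
520 ÷ 189 → quotient 2, remainder 142
189 ÷ 142 → quotient 1, remainder 47
142 ÷ 47 → quotient 3, remainder 1
47 ÷ 1 → quotient 47, remainder 0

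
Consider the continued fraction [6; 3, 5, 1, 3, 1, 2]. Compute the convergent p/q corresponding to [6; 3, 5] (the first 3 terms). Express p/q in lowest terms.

101/16

a_0 = 6: 6/1
a_1 = 3: 19/3
a_2 = 5: 101/16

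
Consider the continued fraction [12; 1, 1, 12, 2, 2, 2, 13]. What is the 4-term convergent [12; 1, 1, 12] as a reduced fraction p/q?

313/25

Use the convergent recurrence hₖ = aₖ·hₖ₋₁ + hₖ₋₂ (and likewise for the denominators kₖ):
a_0 = 12: 12/1
a_1 = 1: 13/1
a_2 = 1: 25/2
a_3 = 12: 313/25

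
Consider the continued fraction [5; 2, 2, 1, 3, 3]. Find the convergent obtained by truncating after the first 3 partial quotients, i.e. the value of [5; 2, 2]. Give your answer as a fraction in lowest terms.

27/5

Start with 2.
2 + 1/(2/1) = 2 + 1/2 = 5/2
5 + 1/(5/2) = 5 + 2/5 = 27/5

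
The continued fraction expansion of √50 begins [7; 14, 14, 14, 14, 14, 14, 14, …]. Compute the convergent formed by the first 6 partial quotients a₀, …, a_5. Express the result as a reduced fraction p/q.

3880899/548842

Start with 14.
14 + 1/(14/1) = 14 + 1/14 = 197/14
14 + 1/(197/14) = 14 + 14/197 = 2772/197
14 + 1/(2772/197) = 14 + 197/2772 = 39005/2772
14 + 1/(39005/2772) = 14 + 2772/39005 = 548842/39005
7 + 1/(548842/39005) = 7 + 39005/548842 = 3880899/548842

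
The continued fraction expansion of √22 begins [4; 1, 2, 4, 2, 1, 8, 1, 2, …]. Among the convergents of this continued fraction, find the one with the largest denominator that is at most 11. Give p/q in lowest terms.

14/3

List convergents until the denominator exceeds the bound:
a_0 = 4: 4/1  (≤ bound)
a_1 = 1: 5/1  (≤ bound)
a_2 = 2: 14/3  (≤ bound)
a_3 = 4: 61/13  (> 11, stop)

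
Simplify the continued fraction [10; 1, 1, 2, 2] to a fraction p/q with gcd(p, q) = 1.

Collapse the nested fraction from the inside out:
Start with 2.
2 + 1/(2/1) = 2 + 1/2 = 5/2
1 + 1/(5/2) = 1 + 2/5 = 7/5
1 + 1/(7/5) = 1 + 5/7 = 12/7
10 + 1/(12/7) = 10 + 7/12 = 127/12

127/12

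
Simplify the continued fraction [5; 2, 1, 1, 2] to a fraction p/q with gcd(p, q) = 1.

70/13

Compute successive convergents:
a_0 = 5: 5/1
a_1 = 2: 11/2
a_2 = 1: 16/3
a_3 = 1: 27/5
a_4 = 2: 70/13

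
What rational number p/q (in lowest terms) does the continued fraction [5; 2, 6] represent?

71/13

Use the convergent recurrence hₖ = aₖ·hₖ₋₁ + hₖ₋₂ (and likewise for the denominators kₖ):
a_0 = 5: 5/1
a_1 = 2: 11/2
a_2 = 6: 71/13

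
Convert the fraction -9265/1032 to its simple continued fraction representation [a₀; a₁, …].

Repeatedly divide and take the remainder:
-9265 = -9·1032 + 23, so a_0 = -9
1032 = 44·23 + 20, so a_1 = 44
23 = 1·20 + 3, so a_2 = 1
20 = 6·3 + 2, so a_3 = 6
3 = 1·2 + 1, so a_4 = 1
2 = 2·1 + 0, so a_5 = 2

[-9; 44, 1, 6, 1, 2]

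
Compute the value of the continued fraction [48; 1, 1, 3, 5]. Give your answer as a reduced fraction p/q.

Start with 5.
3 + 1/(5/1) = 3 + 1/5 = 16/5
1 + 1/(16/5) = 1 + 5/16 = 21/16
1 + 1/(21/16) = 1 + 16/21 = 37/21
48 + 1/(37/21) = 48 + 21/37 = 1797/37

1797/37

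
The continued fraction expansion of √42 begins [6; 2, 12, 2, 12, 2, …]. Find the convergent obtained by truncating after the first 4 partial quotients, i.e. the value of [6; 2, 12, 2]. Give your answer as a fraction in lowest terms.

337/52

a_0 = 6: 6/1
a_1 = 2: 13/2
a_2 = 12: 162/25
a_3 = 2: 337/52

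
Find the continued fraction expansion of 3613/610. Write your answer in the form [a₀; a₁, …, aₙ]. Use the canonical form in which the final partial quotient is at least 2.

Run the Euclidean algorithm, recording each quotient:
⌊3613/610⌋ = 5, remainder 563
⌊610/563⌋ = 1, remainder 47
⌊563/47⌋ = 11, remainder 46
⌊47/46⌋ = 1, remainder 1
⌊46/1⌋ = 46, remainder 0

[5; 1, 11, 1, 46]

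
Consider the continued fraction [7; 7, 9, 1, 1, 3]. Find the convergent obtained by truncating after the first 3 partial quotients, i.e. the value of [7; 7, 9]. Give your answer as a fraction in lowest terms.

Start with 9.
7 + 1/(9/1) = 7 + 1/9 = 64/9
7 + 1/(64/9) = 7 + 9/64 = 457/64

457/64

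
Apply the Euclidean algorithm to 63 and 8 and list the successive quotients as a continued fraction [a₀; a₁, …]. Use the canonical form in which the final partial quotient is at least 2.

[7; 1, 7]

63 = 7·8 + 7, so a_0 = 7
8 = 1·7 + 1, so a_1 = 1
7 = 7·1 + 0, so a_2 = 7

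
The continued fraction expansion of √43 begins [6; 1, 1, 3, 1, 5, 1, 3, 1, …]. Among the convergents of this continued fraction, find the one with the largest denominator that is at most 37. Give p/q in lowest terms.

a_0 = 6: 6/1  (≤ bound)
a_1 = 1: 7/1  (≤ bound)
a_2 = 1: 13/2  (≤ bound)
a_3 = 3: 46/7  (≤ bound)
a_4 = 1: 59/9  (≤ bound)
a_5 = 5: 341/52  (> 37, stop)

59/9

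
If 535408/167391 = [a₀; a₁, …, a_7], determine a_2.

535408 = 3·167391 + 33235, so a_0 = 3
167391 = 5·33235 + 1216, so a_1 = 5
33235 = 27·1216 + 403, so a_2 = 27

27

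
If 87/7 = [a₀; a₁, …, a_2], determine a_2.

3

87 = 12·7 + 3, so a_0 = 12
7 = 2·3 + 1, so a_1 = 2
3 = 3·1 + 0, so a_2 = 3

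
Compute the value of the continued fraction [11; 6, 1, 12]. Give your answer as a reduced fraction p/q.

Start with 12.
1 + 1/(12/1) = 1 + 1/12 = 13/12
6 + 1/(13/12) = 6 + 12/13 = 90/13
11 + 1/(90/13) = 11 + 13/90 = 1003/90

1003/90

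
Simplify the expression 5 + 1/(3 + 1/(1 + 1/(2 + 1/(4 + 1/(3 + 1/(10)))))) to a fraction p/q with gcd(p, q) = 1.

Build up convergents one term at a time:
a_0 = 5: 5/1
a_1 = 3: 16/3
a_2 = 1: 21/4
a_3 = 2: 58/11
a_4 = 4: 253/48
a_5 = 3: 817/155
a_6 = 10: 8423/1598

8423/1598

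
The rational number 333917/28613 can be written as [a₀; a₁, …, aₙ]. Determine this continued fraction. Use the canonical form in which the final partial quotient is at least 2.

333917 ÷ 28613 → quotient 11, remainder 19174
28613 ÷ 19174 → quotient 1, remainder 9439
19174 ÷ 9439 → quotient 2, remainder 296
9439 ÷ 296 → quotient 31, remainder 263
296 ÷ 263 → quotient 1, remainder 33
263 ÷ 33 → quotient 7, remainder 32
33 ÷ 32 → quotient 1, remainder 1
32 ÷ 1 → quotient 32, remainder 0

[11; 1, 2, 31, 1, 7, 1, 32]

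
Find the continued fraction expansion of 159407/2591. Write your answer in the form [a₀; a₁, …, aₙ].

[61; 1, 1, 10, 4, 1, 5, 4]

159407 ÷ 2591 → quotient 61, remainder 1356
2591 ÷ 1356 → quotient 1, remainder 1235
1356 ÷ 1235 → quotient 1, remainder 121
1235 ÷ 121 → quotient 10, remainder 25
121 ÷ 25 → quotient 4, remainder 21
25 ÷ 21 → quotient 1, remainder 4
21 ÷ 4 → quotient 5, remainder 1
4 ÷ 1 → quotient 4, remainder 0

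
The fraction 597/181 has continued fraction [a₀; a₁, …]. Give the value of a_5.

Repeatedly divide and take the remainder:
597 = 3·181 + 54, so a_0 = 3
181 = 3·54 + 19, so a_1 = 3
54 = 2·19 + 16, so a_2 = 2
19 = 1·16 + 3, so a_3 = 1
16 = 5·3 + 1, so a_4 = 5
3 = 3·1 + 0, so a_5 = 3

3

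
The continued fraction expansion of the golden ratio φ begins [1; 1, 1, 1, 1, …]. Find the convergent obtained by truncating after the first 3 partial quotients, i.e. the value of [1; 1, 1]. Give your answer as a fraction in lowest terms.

3/2

a_0 = 1: 1/1
a_1 = 1: 2/1
a_2 = 1: 3/2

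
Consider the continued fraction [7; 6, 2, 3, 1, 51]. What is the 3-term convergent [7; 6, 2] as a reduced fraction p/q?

Starting at the tail and folding back:
Start with 2.
6 + 1/(2/1) = 6 + 1/2 = 13/2
7 + 1/(13/2) = 7 + 2/13 = 93/13

93/13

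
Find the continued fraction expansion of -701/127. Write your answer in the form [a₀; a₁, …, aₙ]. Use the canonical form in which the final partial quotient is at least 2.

⌊-701/127⌋ = -6, remainder 61
⌊127/61⌋ = 2, remainder 5
⌊61/5⌋ = 12, remainder 1
⌊5/1⌋ = 5, remainder 0

[-6; 2, 12, 5]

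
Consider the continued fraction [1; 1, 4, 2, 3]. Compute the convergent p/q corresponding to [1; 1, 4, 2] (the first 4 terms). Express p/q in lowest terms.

20/11

a_0 = 1: 1/1
a_1 = 1: 2/1
a_2 = 4: 9/5
a_3 = 2: 20/11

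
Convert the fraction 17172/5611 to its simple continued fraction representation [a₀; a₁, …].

⌊17172/5611⌋ = 3, remainder 339
⌊5611/339⌋ = 16, remainder 187
⌊339/187⌋ = 1, remainder 152
⌊187/152⌋ = 1, remainder 35
⌊152/35⌋ = 4, remainder 12
⌊35/12⌋ = 2, remainder 11
⌊12/11⌋ = 1, remainder 1
⌊11/1⌋ = 11, remainder 0

[3; 16, 1, 1, 4, 2, 1, 11]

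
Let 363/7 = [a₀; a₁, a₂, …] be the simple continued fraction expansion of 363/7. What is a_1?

Run the Euclidean algorithm, recording each quotient:
⌊363/7⌋ = 51, remainder 6
⌊7/6⌋ = 1, remainder 1

1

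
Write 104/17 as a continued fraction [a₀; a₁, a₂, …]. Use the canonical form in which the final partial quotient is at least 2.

[6; 8, 2]

104 = 6·17 + 2, so a_0 = 6
17 = 8·2 + 1, so a_1 = 8
2 = 2·1 + 0, so a_2 = 2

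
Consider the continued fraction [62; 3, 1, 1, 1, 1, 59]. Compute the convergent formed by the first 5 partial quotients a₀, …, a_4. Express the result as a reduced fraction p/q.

685/11

Build up convergents one term at a time:
a_0 = 62: 62/1
a_1 = 3: 187/3
a_2 = 1: 249/4
a_3 = 1: 436/7
a_4 = 1: 685/11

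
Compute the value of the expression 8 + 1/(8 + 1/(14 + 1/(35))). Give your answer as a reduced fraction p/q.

32195/3963

Compute successive convergents:
a_0 = 8: 8/1
a_1 = 8: 65/8
a_2 = 14: 918/113
a_3 = 35: 32195/3963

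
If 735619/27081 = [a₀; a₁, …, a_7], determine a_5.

⌊735619/27081⌋ = 27, remainder 4432
⌊27081/4432⌋ = 6, remainder 489
⌊4432/489⌋ = 9, remainder 31
⌊489/31⌋ = 15, remainder 24
⌊31/24⌋ = 1, remainder 7
⌊24/7⌋ = 3, remainder 3

3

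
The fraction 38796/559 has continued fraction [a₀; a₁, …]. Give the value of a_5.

1

⌊38796/559⌋ = 69, remainder 225
⌊559/225⌋ = 2, remainder 109
⌊225/109⌋ = 2, remainder 7
⌊109/7⌋ = 15, remainder 4
⌊7/4⌋ = 1, remainder 3
⌊4/3⌋ = 1, remainder 1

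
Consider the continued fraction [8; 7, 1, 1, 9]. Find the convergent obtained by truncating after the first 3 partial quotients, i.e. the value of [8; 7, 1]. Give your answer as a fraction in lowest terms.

a_0 = 8: 8/1
a_1 = 7: 57/7
a_2 = 1: 65/8

65/8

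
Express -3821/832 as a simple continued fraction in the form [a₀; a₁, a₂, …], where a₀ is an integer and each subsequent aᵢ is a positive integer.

-3821 = -5·832 + 339, so a_0 = -5
832 = 2·339 + 154, so a_1 = 2
339 = 2·154 + 31, so a_2 = 2
154 = 4·31 + 30, so a_3 = 4
31 = 1·30 + 1, so a_4 = 1
30 = 30·1 + 0, so a_5 = 30

[-5; 2, 2, 4, 1, 30]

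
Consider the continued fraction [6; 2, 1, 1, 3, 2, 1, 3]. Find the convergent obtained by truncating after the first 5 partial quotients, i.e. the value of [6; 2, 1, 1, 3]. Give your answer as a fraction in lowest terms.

a_0 = 6: 6/1
a_1 = 2: 13/2
a_2 = 1: 19/3
a_3 = 1: 32/5
a_4 = 3: 115/18

115/18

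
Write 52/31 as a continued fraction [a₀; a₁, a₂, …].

Run the Euclidean algorithm, recording each quotient:
52 = 1·31 + 21, so a_0 = 1
31 = 1·21 + 10, so a_1 = 1
21 = 2·10 + 1, so a_2 = 2
10 = 10·1 + 0, so a_3 = 10

[1; 1, 2, 10]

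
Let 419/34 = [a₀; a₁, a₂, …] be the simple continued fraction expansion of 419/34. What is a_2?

419 ÷ 34 → quotient 12, remainder 11
34 ÷ 11 → quotient 3, remainder 1
11 ÷ 1 → quotient 11, remainder 0

11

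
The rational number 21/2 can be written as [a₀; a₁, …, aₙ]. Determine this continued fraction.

21 ÷ 2 → quotient 10, remainder 1
2 ÷ 1 → quotient 2, remainder 0

[10; 2]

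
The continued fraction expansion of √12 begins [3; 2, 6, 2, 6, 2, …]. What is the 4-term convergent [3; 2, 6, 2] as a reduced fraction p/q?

97/28

a_0 = 3: 3/1
a_1 = 2: 7/2
a_2 = 6: 45/13
a_3 = 2: 97/28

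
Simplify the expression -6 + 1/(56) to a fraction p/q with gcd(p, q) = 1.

Start with 56.
-6 + 1/(56/1) = -6 + 1/56 = -335/56

-335/56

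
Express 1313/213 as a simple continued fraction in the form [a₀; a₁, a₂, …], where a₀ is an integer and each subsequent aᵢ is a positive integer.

⌊1313/213⌋ = 6, remainder 35
⌊213/35⌋ = 6, remainder 3
⌊35/3⌋ = 11, remainder 2
⌊3/2⌋ = 1, remainder 1
⌊2/1⌋ = 2, remainder 0

[6; 6, 11, 1, 2]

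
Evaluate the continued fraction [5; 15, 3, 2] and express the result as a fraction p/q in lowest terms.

542/107

Compute successive convergents:
a_0 = 5: 5/1
a_1 = 15: 76/15
a_2 = 3: 233/46
a_3 = 2: 542/107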